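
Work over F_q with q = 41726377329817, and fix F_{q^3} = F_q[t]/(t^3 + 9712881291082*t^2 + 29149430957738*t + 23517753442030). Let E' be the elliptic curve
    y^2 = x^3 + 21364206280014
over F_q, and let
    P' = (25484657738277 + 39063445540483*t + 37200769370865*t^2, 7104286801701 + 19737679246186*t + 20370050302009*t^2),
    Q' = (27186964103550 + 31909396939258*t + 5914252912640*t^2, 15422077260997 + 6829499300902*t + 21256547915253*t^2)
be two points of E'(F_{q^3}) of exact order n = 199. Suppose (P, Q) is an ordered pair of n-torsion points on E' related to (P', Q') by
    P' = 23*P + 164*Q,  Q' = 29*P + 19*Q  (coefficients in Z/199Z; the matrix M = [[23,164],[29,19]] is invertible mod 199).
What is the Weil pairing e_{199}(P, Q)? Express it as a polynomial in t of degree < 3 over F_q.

e_{199} is bilinear + alternating on E[199], so e_{199}(23*P + 164*Q, 29*P + 19*Q) = e_{199}(P,Q)^(23*19-164*29).
Inverting 59 mod 199: 27. Thus e_{199}(P,Q) = e(P',Q')^{27}.
n = 199 = (11000111)_2 (8 bits, wt 5); accumulate f_{199,P'}(Q'+S)/f_{199,P'}(S) along the 7-step ladder.
f_P(D_Q)/f_Q(D_P) = 18997935483982 + 36406063415779*t + 8742790346863*t^2.
Raise to 27: e(P,Q) = 8253346994662 + 32450442071805*t + 435402094795*t^2 in mu_{199}.

8253346994662 + 32450442071805*t + 435402094795*t^2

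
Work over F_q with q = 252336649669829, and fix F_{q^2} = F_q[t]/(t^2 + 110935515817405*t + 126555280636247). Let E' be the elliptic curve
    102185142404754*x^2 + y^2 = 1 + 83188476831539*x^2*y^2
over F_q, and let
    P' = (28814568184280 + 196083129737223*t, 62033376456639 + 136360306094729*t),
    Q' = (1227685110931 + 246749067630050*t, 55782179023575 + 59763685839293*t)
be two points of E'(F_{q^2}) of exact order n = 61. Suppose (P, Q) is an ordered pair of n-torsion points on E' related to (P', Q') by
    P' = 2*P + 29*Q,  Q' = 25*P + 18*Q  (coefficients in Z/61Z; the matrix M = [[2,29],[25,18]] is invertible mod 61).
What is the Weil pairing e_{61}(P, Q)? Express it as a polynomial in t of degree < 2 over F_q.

195155693309819 + 5603459334387*t

The 61-Weil pairing on E[61] over F_{252336649669829} is alternating-bilinear: e_{61}(P',Q') = e_{61}(P,Q)^det(M).
det(M) mod 61 = 43; its inverse in (Z/61)^* is 44 (check: 43*44 mod 61 = 1).
Edwards a_E,d_E -> Montgomery A=97015975710437,B=69494823225911 -> Weierstrass 96801070320269,139254809506588 via alpha=241176144597573,beta=67833328810761.
Double-and-add over 111101: 6-1 doublings, 5-1 additions; each step l_{T,T}/v_{2T} or l_{T,P'}/v at Q'+S for random S.
Result: e(P',Q') = 235755021823724 + 123507949275911*t.
Raise to 44: e(P,Q) = 195155693309819 + 5603459334387*t in mu_{61}.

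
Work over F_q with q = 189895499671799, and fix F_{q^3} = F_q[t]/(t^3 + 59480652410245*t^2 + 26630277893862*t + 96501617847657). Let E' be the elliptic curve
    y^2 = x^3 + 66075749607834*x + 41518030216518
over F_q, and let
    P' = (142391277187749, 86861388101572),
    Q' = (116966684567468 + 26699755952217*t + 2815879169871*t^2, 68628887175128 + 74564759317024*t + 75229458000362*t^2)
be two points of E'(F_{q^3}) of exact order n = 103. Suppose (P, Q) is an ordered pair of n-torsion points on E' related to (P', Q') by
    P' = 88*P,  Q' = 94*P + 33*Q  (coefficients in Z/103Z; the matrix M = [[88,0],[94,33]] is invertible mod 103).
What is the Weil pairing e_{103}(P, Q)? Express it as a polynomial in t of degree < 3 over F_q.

Since e_{103}(P,P)=e_{103}(Q,Q)=1 and e_{103}(Q,P)=e_{103}(P,Q)^{-1}, expanding e_{103}(88*P,94*P + 33*Q) leaves e(P,Q)^det(M).
Hence e(P,Q) = e(P',Q')^{67} where 67 = 20^{-1} mod 103.
Run Miller on y^2=x^3+66075749607834*x+41518030216518 over F_{189895499671799}: ladder 1100111 (7 bits); e = f_P(D_Q)/f_Q(D_P).
Result: e(P',Q') = 5736976512211 + 36432416548587*t + 135338522812752*t^2.
Finally e_{103}(P,Q) = 166676677251953 + 98137708173075*t + 23446371591609*t^2.

166676677251953 + 98137708173075*t + 23446371591609*t^2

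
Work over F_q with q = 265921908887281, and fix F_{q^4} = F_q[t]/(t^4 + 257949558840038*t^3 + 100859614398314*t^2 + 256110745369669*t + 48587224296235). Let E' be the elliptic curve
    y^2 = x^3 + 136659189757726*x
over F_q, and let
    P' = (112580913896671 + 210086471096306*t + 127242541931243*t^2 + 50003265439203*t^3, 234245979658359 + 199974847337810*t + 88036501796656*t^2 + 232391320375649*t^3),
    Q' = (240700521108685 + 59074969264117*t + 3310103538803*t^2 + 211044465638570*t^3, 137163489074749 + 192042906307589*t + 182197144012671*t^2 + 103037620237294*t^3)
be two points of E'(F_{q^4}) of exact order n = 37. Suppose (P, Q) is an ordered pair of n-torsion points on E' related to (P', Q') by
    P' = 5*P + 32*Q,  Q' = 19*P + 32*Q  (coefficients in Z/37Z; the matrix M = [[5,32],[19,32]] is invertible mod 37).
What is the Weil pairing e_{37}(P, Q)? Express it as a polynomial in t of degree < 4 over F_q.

Under M = [[5,32],[19,32]] in GL_2(Z/37), e_{37}(P',Q') = e_{37}(P,Q)^(5*32-32*19 mod 37).
So e_{37}(P,Q) = e_{37}(P',Q')^{9}, since 33*9 = 1 mod 37.
Double-and-add over 100101: 6-1 doublings, 3-1 additions; each step l_{T,T}/v_{2T} or l_{T,P'}/v at Q'+S for random S.
Miller gives e_{37}(P',Q') = 193843342449024 + 185335189767015*t + 211848860440883*t^2 + 140552650113614*t^3 in F_{265921908887281^4}.
Hence e(P,Q) = 71916982411769 + 234109948042147*t + 17063682737421*t^2 + 178203438243090*t^3 in F_{265921908887281^4}^*.

71916982411769 + 234109948042147*t + 17063682737421*t^2 + 178203438243090*t^3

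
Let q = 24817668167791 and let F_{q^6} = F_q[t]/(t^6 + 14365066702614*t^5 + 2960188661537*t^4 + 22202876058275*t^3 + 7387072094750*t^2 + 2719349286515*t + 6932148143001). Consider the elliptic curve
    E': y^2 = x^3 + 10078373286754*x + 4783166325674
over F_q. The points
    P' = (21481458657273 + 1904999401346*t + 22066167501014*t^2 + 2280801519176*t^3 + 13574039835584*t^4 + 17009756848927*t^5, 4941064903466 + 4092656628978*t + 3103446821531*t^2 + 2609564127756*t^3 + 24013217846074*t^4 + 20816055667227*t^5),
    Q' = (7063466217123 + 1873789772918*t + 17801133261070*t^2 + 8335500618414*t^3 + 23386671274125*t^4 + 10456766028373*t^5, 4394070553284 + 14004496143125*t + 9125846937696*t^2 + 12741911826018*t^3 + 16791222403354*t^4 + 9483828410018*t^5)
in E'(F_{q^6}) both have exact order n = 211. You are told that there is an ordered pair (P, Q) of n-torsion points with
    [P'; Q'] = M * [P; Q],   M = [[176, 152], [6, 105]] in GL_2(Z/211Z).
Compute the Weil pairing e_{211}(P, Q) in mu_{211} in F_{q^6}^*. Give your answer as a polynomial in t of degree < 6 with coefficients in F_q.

Since e_{211}(P,P)=e_{211}(Q,Q)=1 and e_{211}(Q,P)=e_{211}(P,Q)^{-1}, expanding e_{211}(176*P + 152*Q,6*P + 105*Q) leaves e(P,Q)^det(M).
Inverting 55 mod 211: 188. Thus e_{211}(P,Q) = e(P',Q')^{188}.
8-bit Miller (11010011) on E'/F_{24817668167791} with a'=10078373286754, b'=4783166325674: accumulate tangent/chord ratios at Q'+S and P'+S'.
So e_{211}(P',Q') = 2389814854846 + 13299063398520*t + 2310826143065*t^2 + 23371251938159*t^3 + 6444993424341*t^4 + 4036729642029*t^5.
Thus e_{211}(P,Q) = 21269730000722 + 3963758228169*t + 14836148052896*t^2 + 22564004451544*t^3 + 22189148306452*t^4 + 23749092329311*t^5.

21269730000722 + 3963758228169*t + 14836148052896*t^2 + 22564004451544*t^3 + 22189148306452*t^4 + 23749092329311*t^5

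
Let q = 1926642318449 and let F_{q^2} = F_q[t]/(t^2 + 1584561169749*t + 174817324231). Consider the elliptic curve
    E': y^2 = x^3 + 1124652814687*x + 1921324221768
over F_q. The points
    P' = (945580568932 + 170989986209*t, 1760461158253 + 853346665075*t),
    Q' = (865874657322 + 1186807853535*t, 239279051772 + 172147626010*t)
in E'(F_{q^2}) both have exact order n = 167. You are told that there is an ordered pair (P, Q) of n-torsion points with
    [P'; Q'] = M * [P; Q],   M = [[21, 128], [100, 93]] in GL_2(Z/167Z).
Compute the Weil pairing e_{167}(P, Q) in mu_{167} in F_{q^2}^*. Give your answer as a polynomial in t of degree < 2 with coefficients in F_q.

412975163375 + 1009621070535*t

e_{167} is bilinear + alternating on E[167], so e_{167}(21*P + 128*Q, 100*P + 93*Q) = e_{167}(P,Q)^(21*93-128*100).
Hence e(P,Q) = e(P',Q')^{21} where 21 = 8^{-1} mod 167.
8-bit Miller (10100111) on E'/F_{1926642318449} with a'=1124652814687, b'=1921324221768: accumulate tangent/chord ratios at Q'+S and P'+S'.
Result: e(P',Q') = 1790408392199 + 1860110163134*t.
Hence e(P,Q) = 412975163375 + 1009621070535*t in F_{1926642318449^2}^*.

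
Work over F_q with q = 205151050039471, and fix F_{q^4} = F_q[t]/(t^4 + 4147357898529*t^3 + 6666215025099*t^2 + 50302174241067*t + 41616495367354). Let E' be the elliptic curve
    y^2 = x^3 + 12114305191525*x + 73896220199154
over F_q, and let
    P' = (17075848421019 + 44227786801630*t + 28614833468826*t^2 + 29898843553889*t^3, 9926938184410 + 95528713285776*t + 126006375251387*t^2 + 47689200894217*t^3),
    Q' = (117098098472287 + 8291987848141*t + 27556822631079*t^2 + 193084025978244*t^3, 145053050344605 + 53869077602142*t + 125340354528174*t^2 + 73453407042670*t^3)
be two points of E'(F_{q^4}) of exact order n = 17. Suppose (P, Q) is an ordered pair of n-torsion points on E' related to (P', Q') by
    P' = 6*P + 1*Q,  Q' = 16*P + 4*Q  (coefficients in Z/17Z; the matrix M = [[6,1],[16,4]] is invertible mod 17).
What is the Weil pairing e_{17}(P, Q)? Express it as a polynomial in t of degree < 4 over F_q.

Since e_{17}(P,P)=e_{17}(Q,Q)=1 and e_{17}(Q,P)=e_{17}(P,Q)^{-1}, expanding e_{17}(6*P + 1*Q,16*P + 4*Q) leaves e(P,Q)^det(M).
So e_{17}(P,Q) = e_{17}(P',Q')^{15}, since 8*15 = 1 mod 17.
Build f_{17,P'} and f_{17,Q'} via the 5-bit ladder of 17=10001_2; evaluate at shifted divisors; quotient in F_{205151050039471^4}.
f_P(D_Q)/f_Q(D_P) = 59743477449594 + 195094807662794*t + 90171605829850*t^2 + 45716769286304*t^3.
Thus e_{17}(P,Q) = 183058805287482 + 81772777957587*t + 110579036941728*t^2 + 90418475768851*t^3.

183058805287482 + 81772777957587*t + 110579036941728*t^2 + 90418475768851*t^3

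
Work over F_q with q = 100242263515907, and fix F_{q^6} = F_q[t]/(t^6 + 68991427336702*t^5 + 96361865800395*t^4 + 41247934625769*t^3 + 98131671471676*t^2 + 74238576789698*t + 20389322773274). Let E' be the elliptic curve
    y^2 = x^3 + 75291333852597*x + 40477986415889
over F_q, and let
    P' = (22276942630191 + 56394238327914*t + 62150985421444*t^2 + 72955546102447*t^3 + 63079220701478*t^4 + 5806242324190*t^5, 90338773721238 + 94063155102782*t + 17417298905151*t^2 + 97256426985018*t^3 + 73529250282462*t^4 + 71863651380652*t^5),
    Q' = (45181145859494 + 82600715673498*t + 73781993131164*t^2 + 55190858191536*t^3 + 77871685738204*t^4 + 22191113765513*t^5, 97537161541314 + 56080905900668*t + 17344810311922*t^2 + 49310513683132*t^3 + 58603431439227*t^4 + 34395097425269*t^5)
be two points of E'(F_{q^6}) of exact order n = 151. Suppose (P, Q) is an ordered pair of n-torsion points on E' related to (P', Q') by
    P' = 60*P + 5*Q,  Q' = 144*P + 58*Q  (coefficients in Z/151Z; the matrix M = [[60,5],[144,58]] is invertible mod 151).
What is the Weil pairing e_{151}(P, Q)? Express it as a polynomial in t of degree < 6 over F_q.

41763993262536 + 9007138503343*t + 3401742341574*t^2 + 6660919917815*t^3 + 26416452511528*t^4 + 48633865876572*t^5

Since e_{151}(P,P)=e_{151}(Q,Q)=1 and e_{151}(Q,P)=e_{151}(P,Q)^{-1}, expanding e_{151}(60*P + 5*Q,144*P + 58*Q) leaves e(P,Q)^det(M).
60*58 - 5*144 = 2760; reduced mod 151: det = 42, inverse 18.
Build f_{151,P'} and f_{151,Q'} via the 8-bit ladder of 151=10010111_2; evaluate at shifted divisors; quotient in F_{100242263515907^6}.
e_{151}(P',Q') = 15203374345801 + 97977405422259*t + 81183469377545*t^2 + 64811849151458*t^3 + 67371242430824*t^4 + 2456024843942*t^5.
e_{151}(P,Q) = (15203374345801 + 97977405422259*t + 81183469377545*t^2 + 64811849151458*t^3 + 67371242430824*t^4 + 2456024843942*t^5)^{18} = 41763993262536 + 9007138503343*t + 3401742341574*t^2 + 6660919917815*t^3 + 26416452511528*t^4 + 48633865876572*t^5.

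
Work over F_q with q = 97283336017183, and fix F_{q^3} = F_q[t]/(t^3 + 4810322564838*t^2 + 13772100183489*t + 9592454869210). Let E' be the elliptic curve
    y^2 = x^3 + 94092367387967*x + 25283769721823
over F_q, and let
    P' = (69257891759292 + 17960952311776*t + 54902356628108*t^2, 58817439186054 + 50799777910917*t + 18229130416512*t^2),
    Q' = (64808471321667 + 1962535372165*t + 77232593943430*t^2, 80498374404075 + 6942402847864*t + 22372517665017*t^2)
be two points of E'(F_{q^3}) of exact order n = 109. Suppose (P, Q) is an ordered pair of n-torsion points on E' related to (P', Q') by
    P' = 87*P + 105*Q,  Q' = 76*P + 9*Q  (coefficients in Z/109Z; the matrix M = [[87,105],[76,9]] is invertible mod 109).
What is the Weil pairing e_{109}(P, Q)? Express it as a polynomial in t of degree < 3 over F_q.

73058910988525 + 84340428051077*t + 80134335223959*t^2

Under M = [[87,105],[76,9]] in GL_2(Z/109), e_{109}(P',Q') = e_{109}(P,Q)^(87*9-105*76 mod 109).
Hence e(P,Q) = e(P',Q')^{36} where 36 = 106^{-1} mod 109.
Double-and-add over 1101101: 7-1 doublings, 5-1 additions; each step l_{T,T}/v_{2T} or l_{T,P'}/v at Q'+S for random S.
The quotient is 75309842841472 + 53076941331210*t + 59282690581427*t^2.
Finally e_{109}(P,Q) = 73058910988525 + 84340428051077*t + 80134335223959*t^2.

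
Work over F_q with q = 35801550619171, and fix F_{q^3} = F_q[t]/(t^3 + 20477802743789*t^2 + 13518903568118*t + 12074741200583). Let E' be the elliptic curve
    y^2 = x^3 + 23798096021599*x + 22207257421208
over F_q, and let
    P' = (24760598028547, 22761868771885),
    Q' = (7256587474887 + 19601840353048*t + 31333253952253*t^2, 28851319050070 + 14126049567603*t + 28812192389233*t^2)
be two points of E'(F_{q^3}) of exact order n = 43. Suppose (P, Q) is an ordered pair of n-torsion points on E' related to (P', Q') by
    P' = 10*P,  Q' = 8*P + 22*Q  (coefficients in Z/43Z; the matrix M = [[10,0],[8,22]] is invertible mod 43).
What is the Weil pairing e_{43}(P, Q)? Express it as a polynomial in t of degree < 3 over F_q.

e_{43} is bilinear + alternating on E[43], so e_{43}(10*P, 8*P + 22*Q) = e_{43}(P,Q)^(10*22-0*8).
So e_{43}(P,Q) = e_{43}(P',Q')^{26}, since 5*26 = 1 mod 43.
Run Miller on y^2=x^3+23798096021599*x+22207257421208 over F_{35801550619171}: ladder 101011 (6 bits); e = f_P(D_Q)/f_Q(D_P).
The quotient is 28450523047150 + 20420762469367*t + 32531003376527*t^2.
Raise to 26: e(P,Q) = 3471950190869 + 2058250471845*t + 17939536043942*t^2 in mu_{43}.

3471950190869 + 2058250471845*t + 17939536043942*t^2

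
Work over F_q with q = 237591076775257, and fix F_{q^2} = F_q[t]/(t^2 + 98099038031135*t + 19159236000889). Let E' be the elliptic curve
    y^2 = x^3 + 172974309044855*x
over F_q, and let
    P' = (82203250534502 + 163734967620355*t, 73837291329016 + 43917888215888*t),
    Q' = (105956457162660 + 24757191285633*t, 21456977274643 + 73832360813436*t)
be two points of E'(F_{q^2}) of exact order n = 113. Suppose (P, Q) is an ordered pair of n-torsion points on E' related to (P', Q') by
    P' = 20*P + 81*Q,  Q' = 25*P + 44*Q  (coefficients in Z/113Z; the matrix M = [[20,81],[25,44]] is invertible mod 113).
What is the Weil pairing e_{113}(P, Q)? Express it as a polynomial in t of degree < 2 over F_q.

234148855592684 + 11691633905353*t

Since e_{113}(P,P)=e_{113}(Q,Q)=1 and e_{113}(Q,P)=e_{113}(P,Q)^{-1}, expanding e_{113}(20*P + 81*Q,25*P + 44*Q) leaves e(P,Q)^det(M).
Hence e(P,Q) = e(P',Q')^{15} where 15 = 98^{-1} mod 113.
Miller loop for e_{113} over F_{237591076775257^2}: bits of 113 = 1110001; 6 double steps + 3 add steps, l/v at each.
So e_{113}(P',Q') = 49389217849197 + 209715489527591*t.
e_{113}(P,Q) = (49389217849197 + 209715489527591*t)^{15} = 234148855592684 + 11691633905353*t.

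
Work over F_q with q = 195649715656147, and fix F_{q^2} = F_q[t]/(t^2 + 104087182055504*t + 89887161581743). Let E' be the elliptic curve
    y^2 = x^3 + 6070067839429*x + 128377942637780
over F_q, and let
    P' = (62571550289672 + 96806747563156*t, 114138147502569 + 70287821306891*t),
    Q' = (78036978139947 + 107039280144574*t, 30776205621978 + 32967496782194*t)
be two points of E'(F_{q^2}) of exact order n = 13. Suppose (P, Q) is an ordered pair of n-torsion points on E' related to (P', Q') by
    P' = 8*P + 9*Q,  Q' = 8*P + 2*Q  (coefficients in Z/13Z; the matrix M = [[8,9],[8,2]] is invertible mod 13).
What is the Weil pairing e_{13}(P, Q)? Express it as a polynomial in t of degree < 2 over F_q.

Since e_{13}(P,P)=e_{13}(Q,Q)=1 and e_{13}(Q,P)=e_{13}(P,Q)^{-1}, expanding e_{13}(8*P + 9*Q,8*P + 2*Q) leaves e(P,Q)^det(M).
det M = 8*2 - 9*8 = -56 = 9 (mod 13); 9^{-1} = 3 (mod 13).
Run Miller on y^2=x^3+6070067839429*x+128377942637780 over F_{195649715656147}: ladder 1101 (4 bits); e = f_P(D_Q)/f_Q(D_P).
So e_{13}(P',Q') = 92643308190165 + 134277837998715*t.
Raise to 3: e(P,Q) = 105127764801970 + 34083977729834*t in mu_{13}.

105127764801970 + 34083977729834*t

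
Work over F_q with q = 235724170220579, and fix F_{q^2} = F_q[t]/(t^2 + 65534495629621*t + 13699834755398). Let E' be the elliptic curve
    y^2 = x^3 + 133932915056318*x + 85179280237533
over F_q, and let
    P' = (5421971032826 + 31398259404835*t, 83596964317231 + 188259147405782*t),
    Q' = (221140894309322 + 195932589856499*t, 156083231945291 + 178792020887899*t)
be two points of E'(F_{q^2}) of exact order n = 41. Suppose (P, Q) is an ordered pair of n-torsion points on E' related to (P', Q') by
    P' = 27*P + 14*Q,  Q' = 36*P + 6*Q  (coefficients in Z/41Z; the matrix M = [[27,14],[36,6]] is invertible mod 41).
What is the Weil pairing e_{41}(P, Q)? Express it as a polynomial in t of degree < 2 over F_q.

222023031618812 + 154639276144988*t

Under M = [[27,14],[36,6]] in GL_2(Z/41), e_{41}(P',Q') = e_{41}(P,Q)^(27*6-14*36 mod 41).
Inverting 27 mod 41: 38. Thus e_{41}(P,Q) = e(P',Q')^{38}.
n = 41 = (101001)_2 (6 bits, wt 3); accumulate f_{41,P'}(Q'+S)/f_{41,P'}(S) along the 5-step ladder.
So e_{41}(P',Q') = 97317579781869 + 39327776576720*t.
Finally e_{41}(P,Q) = 222023031618812 + 154639276144988*t.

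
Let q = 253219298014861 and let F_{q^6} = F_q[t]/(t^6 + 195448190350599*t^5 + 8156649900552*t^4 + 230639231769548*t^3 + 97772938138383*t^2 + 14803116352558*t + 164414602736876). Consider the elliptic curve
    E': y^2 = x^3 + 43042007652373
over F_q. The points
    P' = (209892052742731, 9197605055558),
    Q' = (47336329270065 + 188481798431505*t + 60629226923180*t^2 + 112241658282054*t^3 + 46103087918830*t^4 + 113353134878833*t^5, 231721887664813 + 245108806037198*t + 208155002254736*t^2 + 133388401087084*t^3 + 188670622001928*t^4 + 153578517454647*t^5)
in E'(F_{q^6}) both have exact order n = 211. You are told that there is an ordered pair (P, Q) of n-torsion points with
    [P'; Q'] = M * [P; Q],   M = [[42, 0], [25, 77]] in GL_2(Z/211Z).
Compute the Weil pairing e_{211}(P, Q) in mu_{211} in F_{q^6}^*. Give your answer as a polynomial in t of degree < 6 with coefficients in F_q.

e_{211}(aP+bQ,cP+dQ) = e_{211}(P,Q)^(ad-bc); with (a,b,c,d)=(42,0,25,77) this gives the det-211 law.
42*77 - 0*25 = 3234; reduced mod 211: det = 69, inverse 52.
Build f_{211,P'} and f_{211,Q'} via the 8-bit ladder of 211=11010011_2; evaluate at shifted divisors; quotient in F_{253219298014861^6}.
The quotient is 210304410452362 + 147916519972890*t + 114645876650009*t^2 + 222271966755631*t^3 + 16933468372006*t^4 + 232742440298388*t^5.
Hence e(P,Q) = 124380180635335 + 96664752781814*t + 164677630373867*t^2 + 81953399754105*t^3 + 56671272420156*t^4 + 217249052616296*t^5 in F_{253219298014861^6}^*.

124380180635335 + 96664752781814*t + 164677630373867*t^2 + 81953399754105*t^3 + 56671272420156*t^4 + 217249052616296*t^5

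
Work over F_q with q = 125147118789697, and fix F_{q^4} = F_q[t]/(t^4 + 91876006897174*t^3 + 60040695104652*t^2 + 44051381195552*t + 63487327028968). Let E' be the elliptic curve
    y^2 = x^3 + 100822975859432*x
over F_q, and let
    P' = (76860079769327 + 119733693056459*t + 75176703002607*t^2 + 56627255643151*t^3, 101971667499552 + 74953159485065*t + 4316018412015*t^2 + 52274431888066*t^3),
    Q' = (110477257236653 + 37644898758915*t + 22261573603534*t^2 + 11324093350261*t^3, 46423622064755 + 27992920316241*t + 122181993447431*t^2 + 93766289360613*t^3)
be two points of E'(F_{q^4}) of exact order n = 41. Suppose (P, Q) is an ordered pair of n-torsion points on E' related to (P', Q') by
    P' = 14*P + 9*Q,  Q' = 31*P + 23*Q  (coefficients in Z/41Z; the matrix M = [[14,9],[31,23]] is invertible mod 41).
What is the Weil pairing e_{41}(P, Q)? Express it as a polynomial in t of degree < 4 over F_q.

25711961686963 + 19928586960853*t + 51610691826746*t^2 + 41469803569224*t^3

The 41-Weil pairing on E[41] over F_{125147118789697} is alternating-bilinear: e_{41}(P',Q') = e_{41}(P,Q)^det(M).
Inverting 2 mod 41: 21. Thus e_{41}(P,Q) = e(P',Q')^{21}.
Double-and-add over 101001: 6-1 doublings, 3-1 additions; each step l_{T,T}/v_{2T} or l_{T,P'}/v at Q'+S for random S.
So e_{41}(P',Q') = 14387522692620 + 10018916691111*t + 49081203470756*t^2 + 55975515479359*t^3.
Hence e(P,Q) = 25711961686963 + 19928586960853*t + 51610691826746*t^2 + 41469803569224*t^3 in F_{125147118789697^4}^*.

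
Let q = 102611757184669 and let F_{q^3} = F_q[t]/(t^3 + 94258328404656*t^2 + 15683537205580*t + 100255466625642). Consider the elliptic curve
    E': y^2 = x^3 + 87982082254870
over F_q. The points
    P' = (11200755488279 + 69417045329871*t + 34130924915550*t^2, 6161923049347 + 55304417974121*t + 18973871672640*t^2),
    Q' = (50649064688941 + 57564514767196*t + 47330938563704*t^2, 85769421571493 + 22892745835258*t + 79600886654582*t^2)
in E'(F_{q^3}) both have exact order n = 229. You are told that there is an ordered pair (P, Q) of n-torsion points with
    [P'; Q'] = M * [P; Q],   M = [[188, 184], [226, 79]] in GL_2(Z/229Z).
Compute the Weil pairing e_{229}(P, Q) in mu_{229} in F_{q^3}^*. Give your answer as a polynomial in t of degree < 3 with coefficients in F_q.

78213846852895 + 73538348883010*t + 101054375866102*t^2

Under M = [[188,184],[226,79]] in GL_2(Z/229), e_{229}(P',Q') = e_{229}(P,Q)^(188*79-184*226 mod 229).
det(M) mod 229 = 61; its inverse in (Z/229)^* is 214 (check: 61*214 mod 229 = 1).
Miller loop for e_{229} over F_{102611757184669^3}: bits of 229 = 11100101; 7 double steps + 4 add steps, l/v at each.
So e_{229}(P',Q') = 6946972180169 + 69538828018265*t + 46373070406146*t^2.
Finally e_{229}(P,Q) = 78213846852895 + 73538348883010*t + 101054375866102*t^2.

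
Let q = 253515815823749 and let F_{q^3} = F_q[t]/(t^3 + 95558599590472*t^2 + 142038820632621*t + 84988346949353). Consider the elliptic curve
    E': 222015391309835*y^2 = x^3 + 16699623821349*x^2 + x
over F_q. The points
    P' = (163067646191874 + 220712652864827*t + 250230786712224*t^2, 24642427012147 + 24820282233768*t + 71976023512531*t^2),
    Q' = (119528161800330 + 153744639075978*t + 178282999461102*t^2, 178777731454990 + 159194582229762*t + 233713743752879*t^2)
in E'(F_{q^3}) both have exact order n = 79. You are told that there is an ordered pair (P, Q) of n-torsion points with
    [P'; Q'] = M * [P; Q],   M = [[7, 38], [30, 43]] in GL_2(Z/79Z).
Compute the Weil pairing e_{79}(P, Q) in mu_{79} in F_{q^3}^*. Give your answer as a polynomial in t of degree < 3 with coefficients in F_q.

e_{79} is bilinear + alternating on E[79], so e_{79}(7*P + 38*Q, 30*P + 43*Q) = e_{79}(P,Q)^(7*43-38*30).
det(M) mod 79 = 30; its inverse in (Z/79)^* is 29 (check: 30*29 mod 79 = 1).
Set x_W=36318122228443*u+4860252728325, y_W=36318122228443*v; then E': y_W^2=x_W^3+29696508750032*x_W+222429425343736.
Run Miller on y^2=x^3+29696508750032*x+222429425343736 over F_{253515815823749}: ladder 1001111 (7 bits); e = f_P(D_Q)/f_Q(D_P).
e_{79}(P',Q') = 209068333121230 + 181391069281080*t + 164153889312961*t^2.
Raise to 29: e(P,Q) = 141990589207378 + 152396329788261*t + 208054874118268*t^2 in mu_{79}.

141990589207378 + 152396329788261*t + 208054874118268*t^2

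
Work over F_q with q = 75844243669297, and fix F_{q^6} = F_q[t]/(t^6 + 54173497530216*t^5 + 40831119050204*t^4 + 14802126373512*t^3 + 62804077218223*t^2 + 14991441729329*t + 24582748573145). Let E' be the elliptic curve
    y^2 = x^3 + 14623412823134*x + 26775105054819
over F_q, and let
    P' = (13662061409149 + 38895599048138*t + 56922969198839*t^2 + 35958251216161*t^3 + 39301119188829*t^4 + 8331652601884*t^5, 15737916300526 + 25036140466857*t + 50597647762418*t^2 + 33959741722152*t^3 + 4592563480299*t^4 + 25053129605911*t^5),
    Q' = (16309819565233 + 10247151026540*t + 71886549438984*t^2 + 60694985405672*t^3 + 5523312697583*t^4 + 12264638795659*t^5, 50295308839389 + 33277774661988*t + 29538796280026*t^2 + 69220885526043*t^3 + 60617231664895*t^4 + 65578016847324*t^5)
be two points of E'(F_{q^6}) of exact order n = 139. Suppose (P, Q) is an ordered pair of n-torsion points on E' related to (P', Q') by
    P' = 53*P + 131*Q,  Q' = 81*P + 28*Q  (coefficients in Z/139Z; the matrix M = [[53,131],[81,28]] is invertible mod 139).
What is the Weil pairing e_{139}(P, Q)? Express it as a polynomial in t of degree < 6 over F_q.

e_{139}(aP+bQ,cP+dQ) = e_{139}(P,Q)^(ad-bc); with (a,b,c,d)=(53,131,81,28) this gives the det-139 law.
So e_{139}(P,Q) = e_{139}(P',Q')^{71}, since 47*71 = 1 mod 139.
Miller loop for e_{139} over F_{75844243669297^6}: bits of 139 = 10001011; 7 double steps + 3 add steps, l/v at each.
Miller gives e_{139}(P',Q') = 39653548174625 + 29670868542125*t + 10512030046743*t^2 + 22481904219193*t^3 + 26547142555465*t^4 + 48148395019095*t^5 in F_{75844243669297^6}.
(39653548174625 + 29670868542125*t + 10512030046743*t^2 + 22481904219193*t^3 + 26547142555465*t^4 + 48148395019095*t^5)^{71} mod (75844243669297,f) = 66312824369632 + 64627383487010*t + 25675964953838*t^2 + 25390681840132*t^3 + 2957873592299*t^4 + 19764311315792*t^5.

66312824369632 + 64627383487010*t + 25675964953838*t^2 + 25390681840132*t^3 + 2957873592299*t^4 + 19764311315792*t^5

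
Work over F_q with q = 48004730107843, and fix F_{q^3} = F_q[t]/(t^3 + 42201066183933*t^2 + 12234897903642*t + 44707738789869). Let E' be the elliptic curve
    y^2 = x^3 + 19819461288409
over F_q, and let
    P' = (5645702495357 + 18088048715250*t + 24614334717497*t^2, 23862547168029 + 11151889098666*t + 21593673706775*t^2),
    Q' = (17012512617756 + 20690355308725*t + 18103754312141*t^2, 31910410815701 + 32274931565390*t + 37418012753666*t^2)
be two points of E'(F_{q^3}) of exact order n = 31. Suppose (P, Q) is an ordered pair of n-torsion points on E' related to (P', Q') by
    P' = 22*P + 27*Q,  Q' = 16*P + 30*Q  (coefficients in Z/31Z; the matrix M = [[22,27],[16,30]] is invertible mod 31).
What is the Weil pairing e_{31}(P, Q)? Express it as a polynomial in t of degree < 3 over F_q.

32437514736149 + 5869387660318*t + 28748286055640*t^2

Since e_{31}(P,P)=e_{31}(Q,Q)=1 and e_{31}(Q,P)=e_{31}(P,Q)^{-1}, expanding e_{31}(22*P + 27*Q,16*P + 30*Q) leaves e(P,Q)^det(M).
det(M) mod 31 = 11; its inverse in (Z/31)^* is 17 (check: 11*17 mod 31 = 1).
n = 31 = (11111)_2 (5 bits, wt 5); accumulate f_{31,P'}(Q'+S)/f_{31,P'}(S) along the 4-step ladder.
f_P(D_Q)/f_Q(D_P) = 40289839794686 + 3782944722608*t + 38137680627372*t^2.
Hence e(P,Q) = 32437514736149 + 5869387660318*t + 28748286055640*t^2 in F_{48004730107843^3}^*.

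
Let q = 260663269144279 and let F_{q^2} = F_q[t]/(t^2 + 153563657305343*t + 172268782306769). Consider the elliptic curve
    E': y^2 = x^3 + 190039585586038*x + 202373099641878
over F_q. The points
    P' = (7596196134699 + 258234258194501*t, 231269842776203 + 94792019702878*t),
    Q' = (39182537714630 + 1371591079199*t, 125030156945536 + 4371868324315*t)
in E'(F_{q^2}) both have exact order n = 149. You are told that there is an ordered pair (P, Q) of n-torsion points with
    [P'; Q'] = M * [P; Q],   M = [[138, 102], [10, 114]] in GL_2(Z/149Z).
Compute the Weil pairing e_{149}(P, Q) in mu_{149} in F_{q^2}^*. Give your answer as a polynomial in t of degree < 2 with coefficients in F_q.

58607475646094 + 193623496551384*t

The 149-Weil pairing on E[149] over F_{260663269144279} is alternating-bilinear: e_{149}(P',Q') = e_{149}(P,Q)^det(M).
138*114 - 102*10 = 14712; reduced mod 149: det = 110, inverse 42.
8-bit Miller (10010101) on E'/F_{260663269144279} with a'=190039585586038, b'=202373099641878: accumulate tangent/chord ratios at Q'+S and P'+S'.
e_{149}(P',Q') = 112446690641486 + 4555513218893*t.
Thus e_{149}(P,Q) = 58607475646094 + 193623496551384*t.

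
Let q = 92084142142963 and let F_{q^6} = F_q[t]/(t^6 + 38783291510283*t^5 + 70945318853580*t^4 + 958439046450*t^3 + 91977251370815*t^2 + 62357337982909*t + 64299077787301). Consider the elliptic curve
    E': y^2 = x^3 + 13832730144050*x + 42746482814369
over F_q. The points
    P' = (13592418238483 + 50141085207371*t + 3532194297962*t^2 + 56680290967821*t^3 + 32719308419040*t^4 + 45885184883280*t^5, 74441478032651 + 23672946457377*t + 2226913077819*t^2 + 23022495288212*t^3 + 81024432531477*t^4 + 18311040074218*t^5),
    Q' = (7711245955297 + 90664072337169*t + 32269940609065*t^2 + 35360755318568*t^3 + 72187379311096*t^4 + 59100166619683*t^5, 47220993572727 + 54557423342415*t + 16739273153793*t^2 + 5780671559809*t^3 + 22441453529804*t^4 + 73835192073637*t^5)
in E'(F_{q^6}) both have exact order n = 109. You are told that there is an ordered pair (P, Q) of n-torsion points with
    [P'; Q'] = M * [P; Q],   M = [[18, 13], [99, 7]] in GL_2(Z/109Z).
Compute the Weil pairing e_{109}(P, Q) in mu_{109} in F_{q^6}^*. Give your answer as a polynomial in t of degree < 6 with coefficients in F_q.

91752723857545 + 2697404967179*t + 66816776597421*t^2 + 34113673810851*t^3 + 13883617155863*t^4 + 79939218699791*t^5

Alternating bilinearity on E[109] (values in mu_{109} in F_{92084142142963^6}) gives e(P',Q') = e(P,Q)^det(M).
So e_{109}(P,Q) = e_{109}(P',Q')^{66}, since 38*66 = 1 mod 109.
Run Miller on y^2=x^3+13832730144050*x+42746482814369 over F_{92084142142963}: ladder 1101101 (7 bits); e = f_P(D_Q)/f_Q(D_P).
Miller gives e_{109}(P',Q') = 27345431715449 + 86783220691868*t + 8605493136018*t^2 + 44035363842852*t^3 + 56331659286692*t^4 + 81113359353842*t^5 in F_{92084142142963^6}.
e_{109}(P,Q) = (27345431715449 + 86783220691868*t + 8605493136018*t^2 + 44035363842852*t^3 + 56331659286692*t^4 + 81113359353842*t^5)^{66} = 91752723857545 + 2697404967179*t + 66816776597421*t^2 + 34113673810851*t^3 + 13883617155863*t^4 + 79939218699791*t^5.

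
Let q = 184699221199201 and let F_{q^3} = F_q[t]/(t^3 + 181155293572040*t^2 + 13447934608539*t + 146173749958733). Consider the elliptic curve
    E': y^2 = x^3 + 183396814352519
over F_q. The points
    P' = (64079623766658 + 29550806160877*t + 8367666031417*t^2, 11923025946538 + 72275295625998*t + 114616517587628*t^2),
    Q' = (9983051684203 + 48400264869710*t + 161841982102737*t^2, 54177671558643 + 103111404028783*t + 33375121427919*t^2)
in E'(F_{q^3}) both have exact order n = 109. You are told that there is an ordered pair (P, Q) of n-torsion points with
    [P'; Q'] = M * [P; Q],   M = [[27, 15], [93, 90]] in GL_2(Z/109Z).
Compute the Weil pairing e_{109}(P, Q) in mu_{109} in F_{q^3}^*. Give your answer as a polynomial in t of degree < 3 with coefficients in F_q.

e_{109} is bilinear + alternating on E[109], so e_{109}(27*P + 15*Q, 93*P + 90*Q) = e_{109}(P,Q)^(27*90-15*93).
Inverting 54 mod 109: 107. Thus e_{109}(P,Q) = e(P',Q')^{107}.
7-bit Miller (1101101) on E'/F_{184699221199201} with a'=0, b'=183396814352519: accumulate tangent/chord ratios at Q'+S and P'+S'.
Miller gives e_{109}(P',Q') = 170660437911244 + 141538344824547*t + 12189576737374*t^2 in F_{184699221199201^3}.
e_{109}(P,Q) = (170660437911244 + 141538344824547*t + 12189576737374*t^2)^{107} = 83677602350478 + 165750373885820*t + 99872656743803*t^2.

83677602350478 + 165750373885820*t + 99872656743803*t^2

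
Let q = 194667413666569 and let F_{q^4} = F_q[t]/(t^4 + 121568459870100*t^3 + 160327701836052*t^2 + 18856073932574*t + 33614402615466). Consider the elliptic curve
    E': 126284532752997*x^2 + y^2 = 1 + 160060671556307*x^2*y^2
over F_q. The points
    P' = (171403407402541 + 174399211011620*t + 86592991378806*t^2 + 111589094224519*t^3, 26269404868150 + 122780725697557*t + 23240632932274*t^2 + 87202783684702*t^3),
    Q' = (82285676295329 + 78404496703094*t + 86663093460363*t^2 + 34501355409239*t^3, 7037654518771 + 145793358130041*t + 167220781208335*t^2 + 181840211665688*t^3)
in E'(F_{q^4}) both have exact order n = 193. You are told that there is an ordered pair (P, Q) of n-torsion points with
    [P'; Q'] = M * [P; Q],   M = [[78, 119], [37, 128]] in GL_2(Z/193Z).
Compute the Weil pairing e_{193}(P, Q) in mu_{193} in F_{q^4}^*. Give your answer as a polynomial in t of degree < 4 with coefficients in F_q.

166699601011974 + 27978487671939*t + 48706585992599*t^2 + 187185415200259*t^3

Since e_{193}(P,P)=e_{193}(Q,Q)=1 and e_{193}(Q,P)=e_{193}(P,Q)^{-1}, expanding e_{193}(78*P + 119*Q,37*P + 128*Q) leaves e(P,Q)^det(M).
So e_{193}(P,Q) = e_{193}(P',Q')^{12}, since 177*12 = 1 mod 193.
Edwards a_E,d_E -> Montgomery A=75223812855102,B=183961087013869 -> Weierstrass 31594576130624,63077466093952 via alpha=177502476495930,beta=88889672132457.
8-bit Miller (11000001) on E'/F_{194667413666569} with a'=31594576130624, b'=63077466093952: accumulate tangent/chord ratios at Q'+S and P'+S'.
e_{193}(P',Q') = 87564534235394 + 49979540528631*t + 86320171181338*t^2 + 23539373305324*t^3.
Thus e_{193}(P,Q) = 166699601011974 + 27978487671939*t + 48706585992599*t^2 + 187185415200259*t^3.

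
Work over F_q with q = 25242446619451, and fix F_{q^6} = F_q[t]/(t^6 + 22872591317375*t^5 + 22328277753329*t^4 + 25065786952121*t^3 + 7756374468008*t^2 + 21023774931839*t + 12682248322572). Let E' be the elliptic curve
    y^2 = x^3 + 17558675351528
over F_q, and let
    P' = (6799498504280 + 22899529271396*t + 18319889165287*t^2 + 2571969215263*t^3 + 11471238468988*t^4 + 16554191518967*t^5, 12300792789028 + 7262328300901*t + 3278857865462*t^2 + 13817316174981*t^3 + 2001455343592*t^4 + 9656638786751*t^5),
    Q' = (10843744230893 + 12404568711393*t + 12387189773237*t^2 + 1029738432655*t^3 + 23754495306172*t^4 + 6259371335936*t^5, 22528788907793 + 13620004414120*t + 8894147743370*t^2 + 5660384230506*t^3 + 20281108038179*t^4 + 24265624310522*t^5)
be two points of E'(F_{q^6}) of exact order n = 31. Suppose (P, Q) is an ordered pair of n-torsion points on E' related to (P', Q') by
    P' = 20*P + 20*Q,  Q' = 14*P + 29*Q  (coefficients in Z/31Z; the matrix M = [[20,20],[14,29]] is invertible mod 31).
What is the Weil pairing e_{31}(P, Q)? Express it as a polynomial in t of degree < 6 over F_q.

20073849076925 + 17650931734517*t + 9331900641387*t^2 + 10781032629700*t^3 + 8860597959927*t^4 + 6608552230446*t^5

e_{31} is bilinear + alternating on E[31], so e_{31}(20*P + 20*Q, 14*P + 29*Q) = e_{31}(P,Q)^(20*29-20*14).
Inverting 21 mod 31: 3. Thus e_{31}(P,Q) = e(P',Q')^{3}.
n = 31 = (11111)_2 (5 bits, wt 5); accumulate f_{31,P'}(Q'+S)/f_{31,P'}(S) along the 4-step ladder.
f_P(D_Q)/f_Q(D_P) = 1337342949223 + 18986499348948*t + 2146561850084*t^2 + 18754577700565*t^3 + 16382395176290*t^4 + 4049676356169*t^5.
(1337342949223 + 18986499348948*t + 2146561850084*t^2 + 18754577700565*t^3 + 16382395176290*t^4 + 4049676356169*t^5)^{3} mod (25242446619451,f) = 20073849076925 + 17650931734517*t + 9331900641387*t^2 + 10781032629700*t^3 + 8860597959927*t^4 + 6608552230446*t^5.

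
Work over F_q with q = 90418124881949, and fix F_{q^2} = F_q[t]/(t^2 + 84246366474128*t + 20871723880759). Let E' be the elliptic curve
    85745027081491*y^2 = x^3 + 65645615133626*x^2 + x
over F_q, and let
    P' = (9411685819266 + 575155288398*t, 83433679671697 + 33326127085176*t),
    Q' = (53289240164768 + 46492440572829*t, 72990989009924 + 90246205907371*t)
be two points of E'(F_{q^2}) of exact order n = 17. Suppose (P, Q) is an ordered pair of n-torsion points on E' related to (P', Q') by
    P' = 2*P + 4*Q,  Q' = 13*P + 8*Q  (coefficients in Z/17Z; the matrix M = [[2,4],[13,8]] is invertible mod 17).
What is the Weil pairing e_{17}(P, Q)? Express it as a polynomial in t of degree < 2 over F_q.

Since e_{17}(P,P)=e_{17}(Q,Q)=1 and e_{17}(Q,P)=e_{17}(P,Q)^{-1}, expanding e_{17}(2*P + 4*Q,13*P + 8*Q) leaves e(P,Q)^det(M).
So e_{17}(P,Q) = e_{17}(P',Q')^{8}, since 15*8 = 1 mod 17.
Undo Montgomery via alpha=3276109431979, beta=6450067154531: (a',b')=(13584160713722,4903363970740) over F_{90418124881949}.
n = 17 = (10001)_2 (5 bits, wt 2); accumulate f_{17,P'}(Q'+S)/f_{17,P'}(S) along the 4-step ladder.
Miller gives e_{17}(P',Q') = 10284662920097 + 85025474603401*t in F_{90418124881949^2}.
e_{17}(P,Q) = (10284662920097 + 85025474603401*t)^{8} = 19998871101040 + 50677757576761*t.

19998871101040 + 50677757576761*t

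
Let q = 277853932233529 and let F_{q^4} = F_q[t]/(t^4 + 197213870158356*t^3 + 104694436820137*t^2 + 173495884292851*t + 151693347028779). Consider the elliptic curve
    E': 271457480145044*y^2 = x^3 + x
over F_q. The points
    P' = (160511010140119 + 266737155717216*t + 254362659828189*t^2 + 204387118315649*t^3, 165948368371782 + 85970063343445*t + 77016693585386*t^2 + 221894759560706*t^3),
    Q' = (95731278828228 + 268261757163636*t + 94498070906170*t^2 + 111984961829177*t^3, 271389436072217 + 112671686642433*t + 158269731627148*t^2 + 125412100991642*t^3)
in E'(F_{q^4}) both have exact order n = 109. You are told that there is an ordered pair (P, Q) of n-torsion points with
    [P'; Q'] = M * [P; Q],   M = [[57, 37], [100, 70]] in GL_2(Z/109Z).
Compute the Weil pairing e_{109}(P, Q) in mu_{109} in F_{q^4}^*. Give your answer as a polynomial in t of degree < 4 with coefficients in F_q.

6224571968320 + 219870591941389*t + 160794648338192*t^2 + 32254510332533*t^3

e_{109} is bilinear + alternating on E[109], so e_{109}(57*P + 37*Q, 100*P + 70*Q) = e_{109}(P,Q)^(57*70-37*100).
Inverting 72 mod 109: 53. Thus e_{109}(P,Q) = e(P',Q')^{53}.
(x,y)|->(85116953095x,85116953095y) sends E' to y^2=x^3+16647651773221*x.
n = 109 = (1101101)_2 (7 bits, wt 5); accumulate f_{109,P'}(Q'+S)/f_{109,P'}(S) along the 6-step ladder.
The quotient is 243554656193978 + 24646301197703*t + 72779079364090*t^2 + 241059229620513*t^3.
Finally e_{109}(P,Q) = 6224571968320 + 219870591941389*t + 160794648338192*t^2 + 32254510332533*t^3.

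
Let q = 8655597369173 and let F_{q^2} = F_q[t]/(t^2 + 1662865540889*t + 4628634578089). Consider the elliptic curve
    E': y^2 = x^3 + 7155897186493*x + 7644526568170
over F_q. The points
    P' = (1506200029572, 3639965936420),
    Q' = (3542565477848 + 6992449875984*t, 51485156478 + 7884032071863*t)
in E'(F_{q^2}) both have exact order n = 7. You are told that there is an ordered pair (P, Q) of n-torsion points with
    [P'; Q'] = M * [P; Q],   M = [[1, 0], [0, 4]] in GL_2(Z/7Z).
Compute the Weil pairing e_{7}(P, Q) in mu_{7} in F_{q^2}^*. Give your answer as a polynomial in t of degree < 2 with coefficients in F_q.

7418165452602 + 3927939433989*t

Since e_{7}(P,P)=e_{7}(Q,Q)=1 and e_{7}(Q,P)=e_{7}(P,Q)^{-1}, expanding e_{7}(1*P,4*Q) leaves e(P,Q)^det(M).
Hence e(P,Q) = e(P',Q')^{2} where 2 = 4^{-1} mod 7.
Miller loop for e_{7} over F_{8655597369173^2}: bits of 7 = 111; 2 double steps + 2 add steps, l/v at each.
Miller gives e_{7}(P',Q') = 792307130145 + 4036851723179*t in F_{8655597369173^2}.
Hence e(P,Q) = 7418165452602 + 3927939433989*t in F_{8655597369173^2}^*.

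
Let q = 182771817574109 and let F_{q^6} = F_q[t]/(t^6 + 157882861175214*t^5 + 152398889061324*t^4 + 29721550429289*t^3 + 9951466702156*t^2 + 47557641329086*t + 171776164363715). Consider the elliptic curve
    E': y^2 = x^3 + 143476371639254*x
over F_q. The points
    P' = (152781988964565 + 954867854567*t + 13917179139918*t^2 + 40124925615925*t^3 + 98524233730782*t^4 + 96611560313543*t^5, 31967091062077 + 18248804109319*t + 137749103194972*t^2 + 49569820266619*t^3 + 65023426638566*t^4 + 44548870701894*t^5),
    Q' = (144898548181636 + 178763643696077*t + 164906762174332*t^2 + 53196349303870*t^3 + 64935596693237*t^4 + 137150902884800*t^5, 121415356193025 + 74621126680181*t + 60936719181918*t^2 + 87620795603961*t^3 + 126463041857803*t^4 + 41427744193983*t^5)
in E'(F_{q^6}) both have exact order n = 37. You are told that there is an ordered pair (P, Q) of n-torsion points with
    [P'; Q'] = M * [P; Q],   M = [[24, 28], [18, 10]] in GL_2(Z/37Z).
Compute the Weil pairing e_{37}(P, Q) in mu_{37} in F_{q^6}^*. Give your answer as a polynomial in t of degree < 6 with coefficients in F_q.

122707747014067 + 9621651039118*t + 101291269625495*t^2 + 158519266676845*t^3 + 136474031820165*t^4 + 86062983493342*t^5

Under M = [[24,28],[18,10]] in GL_2(Z/37), e_{37}(P',Q') = e_{37}(P,Q)^(24*10-28*18 mod 37).
Hence e(P,Q) = e(P',Q')^{22} where 22 = 32^{-1} mod 37.
Build f_{37,P'} and f_{37,Q'} via the 6-bit ladder of 37=100101_2; evaluate at shifted divisors; quotient in F_{182771817574109^6}.
Result: e(P',Q') = 174303456925831 + 89142177946200*t + 21119370462953*t^2 + 106167193479161*t^3 + 63924652140348*t^4 + 123305701045267*t^5.
Finally e_{37}(P,Q) = 122707747014067 + 9621651039118*t + 101291269625495*t^2 + 158519266676845*t^3 + 136474031820165*t^4 + 86062983493342*t^5.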